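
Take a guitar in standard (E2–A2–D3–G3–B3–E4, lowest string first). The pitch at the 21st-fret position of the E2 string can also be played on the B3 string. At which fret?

2

E2 at fret 21 is E2 + 21 semitones = C♯4.
The open B3 string is 19 semitones above the open E2, so the same pitch on the B3 string lies at fret 21 − 19 = 2.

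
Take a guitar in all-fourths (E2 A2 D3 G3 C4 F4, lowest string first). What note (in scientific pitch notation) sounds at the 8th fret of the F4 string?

C#5

Each fret is one semitone, so F4 + 8 = C#5.
(Equivalently spelled Db5.)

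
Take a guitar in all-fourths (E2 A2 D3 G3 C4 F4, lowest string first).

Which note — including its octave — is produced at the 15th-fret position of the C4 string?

C4 is MIDI 60. Adding 15 gives 75, which is D#5.
(Equivalently spelled Eb5.)

D#5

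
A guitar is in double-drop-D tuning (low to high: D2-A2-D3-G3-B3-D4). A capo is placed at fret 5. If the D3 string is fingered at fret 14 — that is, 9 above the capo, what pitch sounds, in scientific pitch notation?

E4

The capo raises the open D3 by 5 semitones to G3; fretting 9 more gives D3 + 5 + 9 = D3 + 14 semitones = E4.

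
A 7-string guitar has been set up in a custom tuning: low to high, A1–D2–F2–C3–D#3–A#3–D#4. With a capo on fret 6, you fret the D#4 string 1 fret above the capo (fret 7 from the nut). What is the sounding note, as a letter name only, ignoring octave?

The capo raises the open D#4 by 6 semitones to A4; fretting 1 more gives D#4 + 6 + 1 = D#4 + 7 semitones, landing on A#.
(Also written Bb.)

A#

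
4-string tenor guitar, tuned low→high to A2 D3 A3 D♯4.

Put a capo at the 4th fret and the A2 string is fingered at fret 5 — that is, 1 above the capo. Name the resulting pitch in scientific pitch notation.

D3

The capo raises the open A2 by 4 semitones to C♯3; fretting 1 more gives A2 + 4 + 1 = A2 + 5 semitones = D3.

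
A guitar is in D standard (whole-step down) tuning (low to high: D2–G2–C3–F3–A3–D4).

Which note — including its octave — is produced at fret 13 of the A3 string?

A3 is MIDI 57. Adding 13 gives 70, which is A#4.
(Equivalently spelled Bb4.)

A#4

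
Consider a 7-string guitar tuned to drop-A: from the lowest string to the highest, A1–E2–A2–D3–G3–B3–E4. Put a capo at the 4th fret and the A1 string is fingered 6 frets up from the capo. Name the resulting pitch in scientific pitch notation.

G2

The capo raises the open A1 by 4 semitones to C♯2; fretting 6 more gives A1 + 4 + 6 = A1 + 10 semitones = G2.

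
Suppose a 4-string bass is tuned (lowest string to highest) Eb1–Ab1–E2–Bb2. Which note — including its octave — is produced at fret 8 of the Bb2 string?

The open Bb2 string plus 8 semitones: Bb–B–C–Db–D–Eb–E–F–Gb.
The walk passes from B into C once, so the octave number goes from 2 to 3.

Gb3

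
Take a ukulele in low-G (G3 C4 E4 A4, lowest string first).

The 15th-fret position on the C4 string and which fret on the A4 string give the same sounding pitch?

6

Fret 15 on C4 is MIDI 60 + 15 = 75 (D#5). On the A4 string (open MIDI 69), that pitch is 75 − 69 = fret 6.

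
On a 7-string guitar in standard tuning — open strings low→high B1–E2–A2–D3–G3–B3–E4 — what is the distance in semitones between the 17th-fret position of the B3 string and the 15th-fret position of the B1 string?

B3 at fret 17 → E5 (MIDI 76); B1 at fret 15 → D3 (MIDI 50).
76 − 50 = 26, so the two pitches are 26 semitones apart, with E5 the higher.

26 semitones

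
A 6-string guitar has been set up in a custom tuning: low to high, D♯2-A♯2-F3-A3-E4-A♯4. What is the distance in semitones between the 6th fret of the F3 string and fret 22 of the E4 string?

27 semitones

F3 at fret 6 → B3 (MIDI 59); E4 at fret 22 → D6 (MIDI 86).
59 − 86 = -27, so the two pitches are 27 semitones apart, with D6 the higher.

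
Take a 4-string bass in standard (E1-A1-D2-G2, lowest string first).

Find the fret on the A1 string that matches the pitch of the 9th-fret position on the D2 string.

Fret 9 on D2 is MIDI 38 + 9 = 47 (B2). On the A1 string (open MIDI 33), that pitch is 47 − 33 = fret 14.

14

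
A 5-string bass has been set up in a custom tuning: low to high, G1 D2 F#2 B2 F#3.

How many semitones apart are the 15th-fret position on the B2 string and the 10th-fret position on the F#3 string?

2 semitones

B2 at fret 15 → D4 (MIDI 62); F#3 at fret 10 → E4 (MIDI 64).
62 − 64 = -2, so the two pitches are 2 semitones apart, with E4 the higher.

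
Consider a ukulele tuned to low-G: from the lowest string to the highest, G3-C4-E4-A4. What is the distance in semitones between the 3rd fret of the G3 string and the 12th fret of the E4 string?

G3 at fret 3 → A#3 (MIDI 58); E4 at fret 12 → E5 (MIDI 76).
58 − 76 = -18, so the two pitches are 18 semitones apart, with E5 the higher.

18 semitones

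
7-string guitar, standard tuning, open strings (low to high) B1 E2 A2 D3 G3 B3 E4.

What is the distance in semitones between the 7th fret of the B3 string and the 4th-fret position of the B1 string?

27 semitones

B3 at fret 7 → F#4 (MIDI 66); B1 at fret 4 → D#2 (MIDI 39).
66 − 39 = 27, so the two pitches are 27 semitones apart, with F#4 the higher.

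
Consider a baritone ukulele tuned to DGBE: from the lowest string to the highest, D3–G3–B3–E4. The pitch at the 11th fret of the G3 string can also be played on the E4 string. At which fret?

G3 at fret 11 is G3 + 11 semitones = F♯4.
The open E4 string is 9 semitones above the open G3, so the same pitch on the E4 string lies at fret 11 − 9 = 2.

2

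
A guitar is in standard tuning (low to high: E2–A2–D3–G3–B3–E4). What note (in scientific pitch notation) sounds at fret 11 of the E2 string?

The open E2 string plus 11 semitones: E–F–F#–G–…–C#–D–D#.
The walk passes from B into C once, so the octave number goes from 2 to 3.

D#3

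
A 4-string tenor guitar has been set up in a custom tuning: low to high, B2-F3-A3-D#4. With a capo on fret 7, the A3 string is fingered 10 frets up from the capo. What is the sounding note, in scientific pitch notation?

D5

The capo raises the open A3 by 7 semitones to E4; fretting 10 more gives A3 + 7 + 10 = A3 + 17 semitones = D5.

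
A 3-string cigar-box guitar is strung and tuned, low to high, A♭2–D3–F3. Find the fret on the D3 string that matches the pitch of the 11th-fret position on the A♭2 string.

Fret 11 on A♭2 is MIDI 44 + 11 = 55 (G3). On the D3 string (open MIDI 50), that pitch is 55 − 50 = fret 5.

5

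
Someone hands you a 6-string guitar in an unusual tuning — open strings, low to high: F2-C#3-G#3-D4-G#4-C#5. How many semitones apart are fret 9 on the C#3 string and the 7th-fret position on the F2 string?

C#3 at fret 9 → A#3 (MIDI 58); F2 at fret 7 → C3 (MIDI 48).
58 − 48 = 10, so the two pitches are 10 semitones apart, with A#3 the higher.

10 semitones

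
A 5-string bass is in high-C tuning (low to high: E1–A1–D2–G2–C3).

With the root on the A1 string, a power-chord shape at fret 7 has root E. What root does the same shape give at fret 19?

E

Moving from fret 7 to fret 19 shifts the root by 12 semitones.
E up 12 semitones is E.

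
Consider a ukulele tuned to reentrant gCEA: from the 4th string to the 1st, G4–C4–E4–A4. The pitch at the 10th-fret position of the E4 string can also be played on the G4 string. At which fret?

7

E4 at fret 10 is E4 + 10 semitones = D5.
The open G4 string is 3 semitones above the open E4, so the same pitch on the G4 string lies at fret 10 − 3 = 7.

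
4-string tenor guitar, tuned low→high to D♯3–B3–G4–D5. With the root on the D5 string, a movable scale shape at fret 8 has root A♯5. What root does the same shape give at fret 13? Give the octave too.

Moving from fret 8 to fret 13 shifts the root by 5 semitones.
A♯5 up 5 semitones is D♯6.

D♯6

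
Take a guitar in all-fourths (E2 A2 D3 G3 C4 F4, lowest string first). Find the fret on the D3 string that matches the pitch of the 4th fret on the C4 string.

14

Fret 4 on C4 is MIDI 60 + 4 = 64 (E4). On the D3 string (open MIDI 50), that pitch is 64 − 50 = fret 14.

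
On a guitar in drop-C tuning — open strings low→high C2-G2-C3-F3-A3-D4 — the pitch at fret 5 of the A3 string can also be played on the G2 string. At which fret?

19

A3 at fret 5 is A3 + 5 semitones = D4.
The open G2 string is 14 semitones below the open A3, so the same pitch on the G2 string lies at fret 5 + 14 = 19.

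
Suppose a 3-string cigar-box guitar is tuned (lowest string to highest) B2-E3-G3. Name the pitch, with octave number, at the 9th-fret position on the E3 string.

Each fret is one semitone, so E3 + 9 = C#4.
(Equivalently spelled Db4.)

C#4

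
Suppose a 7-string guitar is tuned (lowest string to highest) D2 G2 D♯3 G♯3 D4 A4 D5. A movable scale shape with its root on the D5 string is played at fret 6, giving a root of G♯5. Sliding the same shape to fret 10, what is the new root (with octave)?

Moving from fret 6 to fret 10 shifts the root by 4 semitones.
G♯5 up 4 semitones is C6.

C6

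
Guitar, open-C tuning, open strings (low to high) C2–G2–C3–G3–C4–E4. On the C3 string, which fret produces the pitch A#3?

A#3 is 10 semitones above the open C3 (C–C#–D–D#–…–G#–A–A#), so it sits at fret 10.

10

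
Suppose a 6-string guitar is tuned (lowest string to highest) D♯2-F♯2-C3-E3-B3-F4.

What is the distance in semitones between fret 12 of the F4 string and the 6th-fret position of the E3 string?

F4 at fret 12 → F5 (MIDI 77); E3 at fret 6 → A♯3 (MIDI 58).
77 − 58 = 19, so the two pitches are 19 semitones apart, with F5 the higher.

19 semitones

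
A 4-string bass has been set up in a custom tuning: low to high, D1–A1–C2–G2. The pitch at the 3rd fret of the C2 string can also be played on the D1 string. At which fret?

C2 at fret 3 is C2 + 3 semitones = D#2.
The open D1 string is 10 semitones below the open C2, so the same pitch on the D1 string lies at fret 3 + 10 = 13.

13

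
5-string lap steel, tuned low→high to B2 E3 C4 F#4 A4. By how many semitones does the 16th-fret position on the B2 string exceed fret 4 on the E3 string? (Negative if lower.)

B2 at fret 16 → D#4 (MIDI 63); E3 at fret 4 → G#3 (MIDI 56).
63 − 56 = 7, so the two pitches are 7 semitones apart.

7 semitones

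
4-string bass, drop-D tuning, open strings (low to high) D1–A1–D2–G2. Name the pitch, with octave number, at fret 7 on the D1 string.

A1

D1 is MIDI 26. Adding 7 gives 33, which is A1.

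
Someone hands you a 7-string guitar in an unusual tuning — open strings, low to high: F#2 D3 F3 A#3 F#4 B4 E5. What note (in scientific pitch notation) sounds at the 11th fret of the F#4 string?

F5

The open F#4 string plus 11 semitones: F#–G–G#–A–…–D#–E–F.
The walk passes from B into C once, so the octave number goes from 4 to 5.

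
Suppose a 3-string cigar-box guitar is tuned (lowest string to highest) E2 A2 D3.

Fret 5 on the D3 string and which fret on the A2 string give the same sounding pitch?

10

Fret 5 on D3 is MIDI 50 + 5 = 55 (G3). On the A2 string (open MIDI 45), that pitch is 55 − 45 = fret 10.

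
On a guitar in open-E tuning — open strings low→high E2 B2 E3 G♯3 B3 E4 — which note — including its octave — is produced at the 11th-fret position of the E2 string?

The open E2 string plus 11 semitones: E–F–F#–G–…–C#–D–D#.
The walk passes from B into C once, so the octave number goes from 2 to 3.
(Equivalently spelled E♭3.)

D♯3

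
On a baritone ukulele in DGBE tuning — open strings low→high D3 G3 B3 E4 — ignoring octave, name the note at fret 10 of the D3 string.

D3 is MIDI 50. Adding 10 gives 60; 60 mod 12 = 0, i.e. C.

C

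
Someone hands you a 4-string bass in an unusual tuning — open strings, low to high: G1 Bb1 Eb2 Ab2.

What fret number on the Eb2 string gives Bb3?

19

Bb3 is 19 semitones above the open Eb2 (Eb–E–F–Gb–…–Ab–A–Bb), so it sits at fret 19.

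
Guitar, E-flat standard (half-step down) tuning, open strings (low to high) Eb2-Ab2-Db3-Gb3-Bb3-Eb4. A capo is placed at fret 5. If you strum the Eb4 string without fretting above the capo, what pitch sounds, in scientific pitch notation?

The capo raises the open Eb4 by 5 semitones to Ab4; fretting 0 more gives Eb4 + 5 + 0 = Eb4 + 5 semitones = Ab4.
(Also written G#.)

Ab4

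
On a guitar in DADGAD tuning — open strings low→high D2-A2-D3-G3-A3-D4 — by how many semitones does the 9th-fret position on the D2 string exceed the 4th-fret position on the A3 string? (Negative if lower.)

D2 at fret 9 → B2 (MIDI 47); A3 at fret 4 → C#4 (MIDI 61).
47 − 61 = -14, so the two pitches are 14 semitones apart.

-14 semitones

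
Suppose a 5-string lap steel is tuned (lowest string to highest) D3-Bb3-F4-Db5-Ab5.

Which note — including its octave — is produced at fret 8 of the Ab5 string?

Each fret is one semitone, so Ab5 + 8 = E6.

E6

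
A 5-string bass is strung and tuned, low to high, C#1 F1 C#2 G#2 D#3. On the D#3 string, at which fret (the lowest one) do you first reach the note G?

4

From D#3, count semitones up the chromatic scale until reaching G: D#–E–F–F#–G — 4 steps.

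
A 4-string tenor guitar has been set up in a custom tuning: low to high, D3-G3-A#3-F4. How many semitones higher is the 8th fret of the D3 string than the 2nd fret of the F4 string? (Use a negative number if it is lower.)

D3 at fret 8 → A#3 (MIDI 58); F4 at fret 2 → G4 (MIDI 67).
58 − 67 = -9, so the two pitches are 9 semitones apart.

-9 semitones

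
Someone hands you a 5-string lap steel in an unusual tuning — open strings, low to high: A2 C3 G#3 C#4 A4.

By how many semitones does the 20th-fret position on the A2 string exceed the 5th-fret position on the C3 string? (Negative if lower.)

A2 at fret 20 → F4 (MIDI 65); C3 at fret 5 → F3 (MIDI 53).
65 − 53 = 12, so the two pitches are 12 semitones apart.

12 semitones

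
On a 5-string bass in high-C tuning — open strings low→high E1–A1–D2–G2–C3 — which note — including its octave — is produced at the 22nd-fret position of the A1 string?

G3

A1 is MIDI 33. Adding 22 gives 55, which is G3.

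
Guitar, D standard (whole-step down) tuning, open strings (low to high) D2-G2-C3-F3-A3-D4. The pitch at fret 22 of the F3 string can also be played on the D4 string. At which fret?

13

Fret 22 on F3 is MIDI 53 + 22 = 75 (D#5). On the D4 string (open MIDI 62), that pitch is 75 − 62 = fret 13.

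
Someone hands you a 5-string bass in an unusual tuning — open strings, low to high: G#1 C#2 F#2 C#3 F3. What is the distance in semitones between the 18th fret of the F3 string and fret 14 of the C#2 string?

20 semitones

F3 at fret 18 → B4 (MIDI 71); C#2 at fret 14 → D#3 (MIDI 51).
71 − 51 = 20, so the two pitches are 20 semitones apart, with B4 the higher.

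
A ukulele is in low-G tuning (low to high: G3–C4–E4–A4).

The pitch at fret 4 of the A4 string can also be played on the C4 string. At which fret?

Fret 4 on A4 is MIDI 69 + 4 = 73 (C#5). On the C4 string (open MIDI 60), that pitch is 73 − 60 = fret 13.

13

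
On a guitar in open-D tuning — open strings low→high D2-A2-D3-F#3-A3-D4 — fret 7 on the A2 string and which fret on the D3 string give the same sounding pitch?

2

A2 at fret 7 is A2 + 7 semitones = E3.
The open D3 string is 5 semitones above the open A2, so the same pitch on the D3 string lies at fret 7 − 5 = 2.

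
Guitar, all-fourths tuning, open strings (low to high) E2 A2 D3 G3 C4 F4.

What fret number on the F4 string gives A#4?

A#4 is 5 semitones above the open F4 (F–F#–G–G#–A–A#), so it sits at fret 5.

5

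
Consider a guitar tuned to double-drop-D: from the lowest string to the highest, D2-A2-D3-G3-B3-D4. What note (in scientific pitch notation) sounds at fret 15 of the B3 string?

Each fret is one semitone, so B3 + 15 = D5.

D5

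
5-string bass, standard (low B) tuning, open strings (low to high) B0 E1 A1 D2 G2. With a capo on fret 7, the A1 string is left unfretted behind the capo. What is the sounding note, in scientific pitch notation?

The capo raises the open A1 by 7 semitones to E2; fretting 0 more gives A1 + 7 + 0 = A1 + 7 semitones = E2.

E2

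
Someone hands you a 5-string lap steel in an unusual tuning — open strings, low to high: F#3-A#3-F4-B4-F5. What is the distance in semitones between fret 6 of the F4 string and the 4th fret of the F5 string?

10 semitones

F4 at fret 6 → B4 (MIDI 71); F5 at fret 4 → A5 (MIDI 81).
71 − 81 = -10, so the two pitches are 10 semitones apart, with A5 the higher.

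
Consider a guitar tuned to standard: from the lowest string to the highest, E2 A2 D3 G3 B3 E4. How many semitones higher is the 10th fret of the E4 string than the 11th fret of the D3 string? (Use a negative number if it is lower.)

E4 at fret 10 → D5 (MIDI 74); D3 at fret 11 → C♯4 (MIDI 61).
74 − 61 = 13, so the two pitches are 13 semitones apart.

13 semitones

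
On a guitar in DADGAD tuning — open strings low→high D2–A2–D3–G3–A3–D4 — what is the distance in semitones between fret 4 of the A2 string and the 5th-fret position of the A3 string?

13 semitones

A2 at fret 4 → C#3 (MIDI 49); A3 at fret 5 → D4 (MIDI 62).
49 − 62 = -13, so the two pitches are 13 semitones apart, with D4 the higher.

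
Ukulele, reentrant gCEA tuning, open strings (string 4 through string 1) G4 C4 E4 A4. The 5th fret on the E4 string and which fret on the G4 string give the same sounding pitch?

E4 at fret 5 is E4 + 5 semitones = A4.
The open G4 string is 3 semitones above the open E4, so the same pitch on the G4 string lies at fret 5 − 3 = 2.

2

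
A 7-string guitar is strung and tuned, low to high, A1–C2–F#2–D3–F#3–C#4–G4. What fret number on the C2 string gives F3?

F3 is 17 semitones above the open C2 (C–C#–D–D#–…–D#–E–F), so it sits at fret 17.

17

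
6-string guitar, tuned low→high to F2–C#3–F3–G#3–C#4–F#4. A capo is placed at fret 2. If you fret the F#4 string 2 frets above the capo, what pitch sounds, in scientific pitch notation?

A#4

The capo raises the open F#4 by 2 semitones to G#4; fretting 2 more gives F#4 + 2 + 2 = F#4 + 4 semitones = A#4.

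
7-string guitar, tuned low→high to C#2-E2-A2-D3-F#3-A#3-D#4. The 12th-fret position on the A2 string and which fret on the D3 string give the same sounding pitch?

A2 at fret 12 is A2 + 12 semitones = A3.
The open D3 string is 5 semitones above the open A2, so the same pitch on the D3 string lies at fret 12 − 5 = 7.

7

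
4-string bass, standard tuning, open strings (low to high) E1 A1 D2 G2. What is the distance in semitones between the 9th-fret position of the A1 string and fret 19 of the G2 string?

A1 at fret 9 → F♯2 (MIDI 42); G2 at fret 19 → D4 (MIDI 62).
42 − 62 = -20, so the two pitches are 20 semitones apart, with D4 the higher.

20 semitones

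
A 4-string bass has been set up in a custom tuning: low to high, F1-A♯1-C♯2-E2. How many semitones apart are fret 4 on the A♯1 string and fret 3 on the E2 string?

A♯1 at fret 4 → D2 (MIDI 38); E2 at fret 3 → G2 (MIDI 43).
38 − 43 = -5, so the two pitches are 5 semitones apart, with G2 the higher.

5 semitones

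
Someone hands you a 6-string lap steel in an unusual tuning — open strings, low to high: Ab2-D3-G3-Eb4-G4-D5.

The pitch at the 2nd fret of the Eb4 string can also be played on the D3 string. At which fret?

15

Eb4 at fret 2 is Eb4 + 2 semitones = F4.
The open D3 string is 13 semitones below the open Eb4, so the same pitch on the D3 string lies at fret 2 + 13 = 15.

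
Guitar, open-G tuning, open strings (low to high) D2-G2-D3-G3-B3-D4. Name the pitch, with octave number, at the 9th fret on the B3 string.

B3 is MIDI 59. Adding 9 gives 68, which is G#4.
(Equivalently spelled Ab4.)

G#4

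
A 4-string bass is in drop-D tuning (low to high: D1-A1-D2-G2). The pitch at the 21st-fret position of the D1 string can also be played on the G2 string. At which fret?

D1 at fret 21 is D1 + 21 semitones = B2.
The open G2 string is 17 semitones above the open D1, so the same pitch on the G2 string lies at fret 21 − 17 = 4.

4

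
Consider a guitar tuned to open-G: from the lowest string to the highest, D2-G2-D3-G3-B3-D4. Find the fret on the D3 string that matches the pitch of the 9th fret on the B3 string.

18

Fret 9 on B3 is MIDI 59 + 9 = 68 (G♯4). On the D3 string (open MIDI 50), that pitch is 68 − 50 = fret 18.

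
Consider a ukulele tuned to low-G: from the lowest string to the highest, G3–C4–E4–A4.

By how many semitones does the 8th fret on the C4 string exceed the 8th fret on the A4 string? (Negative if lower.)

C4 at fret 8 → G#4 (MIDI 68); A4 at fret 8 → F5 (MIDI 77).
68 − 77 = -9, so the two pitches are 9 semitones apart.

-9 semitones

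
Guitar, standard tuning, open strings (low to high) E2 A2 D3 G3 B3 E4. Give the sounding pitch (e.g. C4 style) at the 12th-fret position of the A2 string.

The open A2 string plus 12 semitones: A–A#–B–C–…–G–G#–A.
The walk passes from B into C once, so the octave number goes from 2 to 3.

A3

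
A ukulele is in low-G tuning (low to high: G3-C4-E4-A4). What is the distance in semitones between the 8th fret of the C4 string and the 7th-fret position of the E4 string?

C4 at fret 8 → G♯4 (MIDI 68); E4 at fret 7 → B4 (MIDI 71).
68 − 71 = -3, so the two pitches are 3 semitones apart, with B4 the higher.

3 semitones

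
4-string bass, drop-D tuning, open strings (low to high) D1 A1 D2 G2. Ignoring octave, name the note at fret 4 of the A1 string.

C#

Each fret is one semitone, so A1 + 4 = C#.
(Equivalently spelled Db.)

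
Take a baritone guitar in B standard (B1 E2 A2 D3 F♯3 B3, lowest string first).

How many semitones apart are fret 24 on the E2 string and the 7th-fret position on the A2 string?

E2 at fret 24 → E4 (MIDI 64); A2 at fret 7 → E3 (MIDI 52).
64 − 52 = 12, so the two pitches are 12 semitones apart, with E4 the higher.

12 semitones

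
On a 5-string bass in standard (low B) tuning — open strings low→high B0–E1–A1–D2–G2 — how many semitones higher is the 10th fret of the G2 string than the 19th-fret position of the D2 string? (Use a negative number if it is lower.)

-4 semitones

G2 at fret 10 → F3 (MIDI 53); D2 at fret 19 → A3 (MIDI 57).
53 − 57 = -4, so the two pitches are 4 semitones apart.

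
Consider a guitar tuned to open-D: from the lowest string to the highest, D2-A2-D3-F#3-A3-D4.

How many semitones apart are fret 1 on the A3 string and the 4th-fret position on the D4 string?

8 semitones

A3 at fret 1 → A#3 (MIDI 58); D4 at fret 4 → F#4 (MIDI 66).
58 − 66 = -8, so the two pitches are 8 semitones apart, with F#4 the higher.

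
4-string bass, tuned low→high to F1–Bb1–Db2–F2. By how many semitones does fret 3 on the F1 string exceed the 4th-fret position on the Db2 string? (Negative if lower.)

F1 at fret 3 → Ab1 (MIDI 32); Db2 at fret 4 → F2 (MIDI 41).
32 − 41 = -9, so the two pitches are 9 semitones apart.

-9 semitones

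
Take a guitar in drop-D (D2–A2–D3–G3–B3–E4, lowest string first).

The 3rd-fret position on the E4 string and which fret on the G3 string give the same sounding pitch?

12

Fret 3 on E4 is MIDI 64 + 3 = 67 (G4). On the G3 string (open MIDI 55), that pitch is 67 − 55 = fret 12.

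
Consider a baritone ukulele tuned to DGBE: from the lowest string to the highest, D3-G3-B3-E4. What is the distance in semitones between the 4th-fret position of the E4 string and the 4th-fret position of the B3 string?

E4 at fret 4 → G#4 (MIDI 68); B3 at fret 4 → D#4 (MIDI 63).
68 − 63 = 5, so the two pitches are 5 semitones apart, with G#4 the higher.

5 semitones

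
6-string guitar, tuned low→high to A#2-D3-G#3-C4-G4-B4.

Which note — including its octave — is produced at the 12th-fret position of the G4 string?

G4 is MIDI 67. Adding 12 gives 79, which is G5.

G5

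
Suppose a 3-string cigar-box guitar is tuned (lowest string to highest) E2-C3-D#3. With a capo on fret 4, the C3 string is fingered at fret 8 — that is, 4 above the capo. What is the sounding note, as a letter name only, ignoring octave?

G#

The capo raises the open C3 by 4 semitones to E3; fretting 4 more gives C3 + 4 + 4 = C3 + 8 semitones, landing on G#.
(Also written Ab.)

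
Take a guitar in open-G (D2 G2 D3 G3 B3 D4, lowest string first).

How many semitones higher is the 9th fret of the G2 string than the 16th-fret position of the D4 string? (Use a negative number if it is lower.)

-26 semitones

G2 at fret 9 → E3 (MIDI 52); D4 at fret 16 → F#5 (MIDI 78).
52 − 78 = -26, so the two pitches are 26 semitones apart.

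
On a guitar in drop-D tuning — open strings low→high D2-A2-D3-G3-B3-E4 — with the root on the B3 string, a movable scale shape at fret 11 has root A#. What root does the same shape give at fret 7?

Moving from fret 11 to fret 7 shifts the root by -4 semitones.
A# down 4 semitones is F#.

F#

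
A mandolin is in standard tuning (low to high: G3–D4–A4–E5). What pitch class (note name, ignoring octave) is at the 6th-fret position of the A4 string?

Each fret is one semitone, so A4 + 6 = D♯.
(Equivalently spelled E♭.)

D♯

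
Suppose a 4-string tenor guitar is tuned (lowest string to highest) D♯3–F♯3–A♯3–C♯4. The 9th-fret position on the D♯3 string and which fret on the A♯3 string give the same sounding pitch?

2

Fret 9 on D♯3 is MIDI 51 + 9 = 60 (C4). On the A♯3 string (open MIDI 58), that pitch is 60 − 58 = fret 2.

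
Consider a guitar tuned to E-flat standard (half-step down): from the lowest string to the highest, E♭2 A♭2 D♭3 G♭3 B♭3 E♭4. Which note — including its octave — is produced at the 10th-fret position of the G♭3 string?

E4

G♭3 is MIDI 54. Adding 10 gives 64, which is E4.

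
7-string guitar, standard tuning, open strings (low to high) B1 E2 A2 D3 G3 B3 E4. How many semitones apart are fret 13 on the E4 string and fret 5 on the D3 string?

E4 at fret 13 → F5 (MIDI 77); D3 at fret 5 → G3 (MIDI 55).
77 − 55 = 22, so the two pitches are 22 semitones apart, with F5 the higher.

22 semitones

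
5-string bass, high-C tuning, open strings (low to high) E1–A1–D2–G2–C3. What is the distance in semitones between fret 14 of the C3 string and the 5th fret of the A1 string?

C3 at fret 14 → D4 (MIDI 62); A1 at fret 5 → D2 (MIDI 38).
62 − 38 = 24, so the two pitches are 24 semitones apart, with D4 the higher.

24 semitones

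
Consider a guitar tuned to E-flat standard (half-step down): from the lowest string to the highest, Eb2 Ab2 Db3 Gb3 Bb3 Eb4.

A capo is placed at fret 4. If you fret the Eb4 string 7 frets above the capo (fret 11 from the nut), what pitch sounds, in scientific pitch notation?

D5

The capo raises the open Eb4 by 4 semitones to G4; fretting 7 more gives Eb4 + 4 + 7 = Eb4 + 11 semitones = D5.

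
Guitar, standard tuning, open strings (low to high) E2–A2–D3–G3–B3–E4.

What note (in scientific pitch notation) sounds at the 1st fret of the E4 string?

F4

E4 is MIDI 64. Adding 1 gives 65, which is F4.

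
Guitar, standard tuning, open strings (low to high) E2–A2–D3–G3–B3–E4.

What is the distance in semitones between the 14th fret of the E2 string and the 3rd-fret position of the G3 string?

4 semitones

E2 at fret 14 → F♯3 (MIDI 54); G3 at fret 3 → A♯3 (MIDI 58).
54 − 58 = -4, so the two pitches are 4 semitones apart, with A♯3 the higher.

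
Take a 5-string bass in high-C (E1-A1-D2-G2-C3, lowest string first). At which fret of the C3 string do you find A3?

A3 is 9 semitones above the open C3 (C–C#–D–D#–E–F–F#–G–G#–A), so it sits at fret 9.

9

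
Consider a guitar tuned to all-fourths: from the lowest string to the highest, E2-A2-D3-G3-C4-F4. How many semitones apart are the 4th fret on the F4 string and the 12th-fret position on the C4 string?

F4 at fret 4 → A4 (MIDI 69); C4 at fret 12 → C5 (MIDI 72).
69 − 72 = -3, so the two pitches are 3 semitones apart, with C5 the higher.

3 semitones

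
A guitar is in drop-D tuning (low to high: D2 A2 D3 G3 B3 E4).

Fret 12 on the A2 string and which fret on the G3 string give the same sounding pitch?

2

Fret 12 on A2 is MIDI 45 + 12 = 57 (A3). On the G3 string (open MIDI 55), that pitch is 57 − 55 = fret 2.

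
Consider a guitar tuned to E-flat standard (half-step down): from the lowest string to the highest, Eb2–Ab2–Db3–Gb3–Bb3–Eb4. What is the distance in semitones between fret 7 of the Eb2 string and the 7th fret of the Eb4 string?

Eb2 at fret 7 → Bb2 (MIDI 46); Eb4 at fret 7 → Bb4 (MIDI 70).
46 − 70 = -24, so the two pitches are 24 semitones apart, with Bb4 the higher.

24 semitones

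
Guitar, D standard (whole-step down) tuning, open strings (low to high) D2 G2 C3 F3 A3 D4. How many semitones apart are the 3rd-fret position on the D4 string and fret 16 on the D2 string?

D4 at fret 3 → F4 (MIDI 65); D2 at fret 16 → F#3 (MIDI 54).
65 − 54 = 11, so the two pitches are 11 semitones apart, with F4 the higher.

11 semitones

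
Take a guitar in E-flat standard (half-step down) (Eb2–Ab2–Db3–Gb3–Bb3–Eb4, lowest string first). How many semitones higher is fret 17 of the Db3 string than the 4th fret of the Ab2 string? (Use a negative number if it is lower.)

Db3 at fret 17 → Gb4 (MIDI 66); Ab2 at fret 4 → C3 (MIDI 48).
66 − 48 = 18, so the two pitches are 18 semitones apart.

18 semitones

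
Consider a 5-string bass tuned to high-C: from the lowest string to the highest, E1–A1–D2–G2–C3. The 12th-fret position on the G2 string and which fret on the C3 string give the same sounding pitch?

Fret 12 on G2 is MIDI 43 + 12 = 55 (G3). On the C3 string (open MIDI 48), that pitch is 55 − 48 = fret 7.

7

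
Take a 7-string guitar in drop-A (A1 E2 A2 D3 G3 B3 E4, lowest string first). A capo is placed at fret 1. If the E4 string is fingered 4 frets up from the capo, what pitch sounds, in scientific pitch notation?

The capo raises the open E4 by 1 semitone to F4; fretting 4 more gives E4 + 1 + 4 = E4 + 5 semitones = A4.

A4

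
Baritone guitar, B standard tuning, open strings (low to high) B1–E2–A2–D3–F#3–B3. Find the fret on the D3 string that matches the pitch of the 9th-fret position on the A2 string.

Fret 9 on A2 is MIDI 45 + 9 = 54 (F#3). On the D3 string (open MIDI 50), that pitch is 54 − 50 = fret 4.

4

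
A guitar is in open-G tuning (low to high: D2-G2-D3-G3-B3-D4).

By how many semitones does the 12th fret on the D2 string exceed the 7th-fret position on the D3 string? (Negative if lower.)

D2 at fret 12 → D3 (MIDI 50); D3 at fret 7 → A3 (MIDI 57).
50 − 57 = -7, so the two pitches are 7 semitones apart.

-7 semitones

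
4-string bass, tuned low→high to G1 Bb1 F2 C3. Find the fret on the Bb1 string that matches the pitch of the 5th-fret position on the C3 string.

19

Fret 5 on C3 is MIDI 48 + 5 = 53 (F3). On the Bb1 string (open MIDI 34), that pitch is 53 − 34 = fret 19.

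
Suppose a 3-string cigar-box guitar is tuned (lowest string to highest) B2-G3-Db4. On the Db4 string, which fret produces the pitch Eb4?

2

Eb4 is 2 semitones above the open Db4 (Db–D–Eb), so it sits at fret 2.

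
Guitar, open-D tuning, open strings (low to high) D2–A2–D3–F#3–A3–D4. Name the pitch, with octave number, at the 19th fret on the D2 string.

The open D2 string plus 19 semitones: D–D#–E–F–…–G–G#–A.
The walk passes from B into C once, so the octave number goes from 2 to 3.

A3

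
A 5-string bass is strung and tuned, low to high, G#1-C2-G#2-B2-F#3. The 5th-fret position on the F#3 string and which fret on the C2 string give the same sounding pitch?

F#3 at fret 5 is F#3 + 5 semitones = B3.
The open C2 string is 18 semitones below the open F#3, so the same pitch on the C2 string lies at fret 5 + 18 = 23.

23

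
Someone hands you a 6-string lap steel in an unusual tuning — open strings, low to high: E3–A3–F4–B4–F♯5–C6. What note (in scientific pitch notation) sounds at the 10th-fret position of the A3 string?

Each fret is one semitone, so A3 + 10 = G4.

G4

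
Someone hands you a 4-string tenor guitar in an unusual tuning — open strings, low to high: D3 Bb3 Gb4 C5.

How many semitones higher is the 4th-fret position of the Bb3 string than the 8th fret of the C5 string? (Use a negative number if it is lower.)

Bb3 at fret 4 → D4 (MIDI 62); C5 at fret 8 → Ab5 (MIDI 80).
62 − 80 = -18, so the two pitches are 18 semitones apart.

-18 semitones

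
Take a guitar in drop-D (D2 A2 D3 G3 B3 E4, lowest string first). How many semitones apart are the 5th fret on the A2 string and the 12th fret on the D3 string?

A2 at fret 5 → D3 (MIDI 50); D3 at fret 12 → D4 (MIDI 62).
50 − 62 = -12, so the two pitches are 12 semitones apart, with D4 the higher.

12 semitones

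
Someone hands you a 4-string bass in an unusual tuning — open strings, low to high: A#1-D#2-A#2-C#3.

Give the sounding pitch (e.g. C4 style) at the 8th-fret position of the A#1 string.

F#2

Each fret is one semitone, so A#1 + 8 = F#2.
(Equivalently spelled Gb2.)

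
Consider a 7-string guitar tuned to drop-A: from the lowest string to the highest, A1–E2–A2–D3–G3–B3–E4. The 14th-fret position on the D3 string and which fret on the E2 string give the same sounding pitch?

D3 at fret 14 is D3 + 14 semitones = E4.
The open E2 string is 10 semitones below the open D3, so the same pitch on the E2 string lies at fret 14 + 10 = 24.

24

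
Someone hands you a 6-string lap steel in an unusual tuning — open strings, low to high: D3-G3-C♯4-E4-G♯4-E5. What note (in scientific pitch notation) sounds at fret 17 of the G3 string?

C5

Each fret is one semitone, so G3 + 17 = C5.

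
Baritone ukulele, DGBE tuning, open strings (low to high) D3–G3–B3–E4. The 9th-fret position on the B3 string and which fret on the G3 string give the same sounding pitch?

B3 at fret 9 is B3 + 9 semitones = G#4.
The open G3 string is 4 semitones below the open B3, so the same pitch on the G3 string lies at fret 9 + 4 = 13.

13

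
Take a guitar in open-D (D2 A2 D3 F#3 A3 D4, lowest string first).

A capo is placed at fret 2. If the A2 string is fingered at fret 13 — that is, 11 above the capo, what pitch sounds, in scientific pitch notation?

The capo raises the open A2 by 2 semitones to B2; fretting 11 more gives A2 + 2 + 11 = A2 + 13 semitones = A#3.
(Also written Bb.)

A#3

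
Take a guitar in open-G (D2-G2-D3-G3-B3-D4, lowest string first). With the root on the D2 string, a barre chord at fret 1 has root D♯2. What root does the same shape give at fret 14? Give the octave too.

E3

Moving from fret 1 to fret 14 shifts the root by 13 semitones.
D♯2 up 13 semitones is E3.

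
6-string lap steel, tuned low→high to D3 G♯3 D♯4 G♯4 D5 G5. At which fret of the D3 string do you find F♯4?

F♯4 is 16 semitones above the open D3 (D–D#–E–F–…–E–F–F#), so it sits at fret 16.

16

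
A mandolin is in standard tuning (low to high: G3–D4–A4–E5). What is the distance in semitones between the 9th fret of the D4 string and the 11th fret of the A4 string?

D4 at fret 9 → B4 (MIDI 71); A4 at fret 11 → G#5 (MIDI 80).
71 − 80 = -9, so the two pitches are 9 semitones apart, with G#5 the higher.

9 semitones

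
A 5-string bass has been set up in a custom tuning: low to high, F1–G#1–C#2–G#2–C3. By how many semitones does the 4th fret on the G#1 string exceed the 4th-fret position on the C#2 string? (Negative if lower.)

G#1 at fret 4 → C2 (MIDI 36); C#2 at fret 4 → F2 (MIDI 41).
36 − 41 = -5, so the two pitches are 5 semitones apart.

-5 semitones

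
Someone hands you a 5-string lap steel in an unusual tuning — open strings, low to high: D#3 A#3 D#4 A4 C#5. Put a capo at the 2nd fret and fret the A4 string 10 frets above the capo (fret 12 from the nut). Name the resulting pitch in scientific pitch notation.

A5

The capo raises the open A4 by 2 semitones to B4; fretting 10 more gives A4 + 2 + 10 = A4 + 12 semitones = A5.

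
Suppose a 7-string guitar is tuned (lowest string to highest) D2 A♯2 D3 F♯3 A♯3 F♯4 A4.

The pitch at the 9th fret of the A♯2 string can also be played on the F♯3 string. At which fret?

1

Fret 9 on A♯2 is MIDI 46 + 9 = 55 (G3). On the F♯3 string (open MIDI 54), that pitch is 55 − 54 = fret 1.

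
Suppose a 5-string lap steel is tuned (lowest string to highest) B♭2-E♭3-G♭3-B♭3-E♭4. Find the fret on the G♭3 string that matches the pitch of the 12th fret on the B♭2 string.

Fret 12 on B♭2 is MIDI 46 + 12 = 58 (B♭3). On the G♭3 string (open MIDI 54), that pitch is 58 − 54 = fret 4.

4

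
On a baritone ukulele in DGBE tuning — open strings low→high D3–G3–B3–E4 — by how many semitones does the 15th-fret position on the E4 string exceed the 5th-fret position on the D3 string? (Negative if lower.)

E4 at fret 15 → G5 (MIDI 79); D3 at fret 5 → G3 (MIDI 55).
79 − 55 = 24, so the two pitches are 24 semitones apart.

24 semitones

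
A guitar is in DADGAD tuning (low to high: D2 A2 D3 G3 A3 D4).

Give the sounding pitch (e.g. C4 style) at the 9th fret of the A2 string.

F♯3

A2 is MIDI 45. Adding 9 gives 54, which is F♯3.
(Equivalently spelled G♭3.)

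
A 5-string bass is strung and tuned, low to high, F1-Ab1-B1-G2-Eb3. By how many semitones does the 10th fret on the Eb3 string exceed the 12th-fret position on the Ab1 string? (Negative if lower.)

17 semitones

Eb3 at fret 10 → Db4 (MIDI 61); Ab1 at fret 12 → Ab2 (MIDI 44).
61 − 44 = 17, so the two pitches are 17 semitones apart.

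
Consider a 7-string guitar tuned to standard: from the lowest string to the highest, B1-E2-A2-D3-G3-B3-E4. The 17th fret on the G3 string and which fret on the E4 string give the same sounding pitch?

G3 at fret 17 is G3 + 17 semitones = C5.
The open E4 string is 9 semitones above the open G3, so the same pitch on the E4 string lies at fret 17 − 9 = 8.

8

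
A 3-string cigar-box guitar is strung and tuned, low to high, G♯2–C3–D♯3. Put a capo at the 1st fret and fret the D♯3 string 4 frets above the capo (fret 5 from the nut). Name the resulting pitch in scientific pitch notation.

The capo raises the open D♯3 by 1 semitone to E3; fretting 4 more gives D♯3 + 1 + 4 = D♯3 + 5 semitones = G♯3.
(Also written A♭.)

G♯3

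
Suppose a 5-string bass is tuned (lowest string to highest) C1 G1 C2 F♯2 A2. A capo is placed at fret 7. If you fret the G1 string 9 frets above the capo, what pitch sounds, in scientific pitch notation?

B2

The capo raises the open G1 by 7 semitones to D2; fretting 9 more gives G1 + 7 + 9 = G1 + 16 semitones = B2.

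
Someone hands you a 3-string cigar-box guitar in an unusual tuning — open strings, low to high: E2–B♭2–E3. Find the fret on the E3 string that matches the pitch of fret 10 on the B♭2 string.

4

B♭2 at fret 10 is B♭2 + 10 semitones = A♭3.
The open E3 string is 6 semitones above the open B♭2, so the same pitch on the E3 string lies at fret 10 − 6 = 4.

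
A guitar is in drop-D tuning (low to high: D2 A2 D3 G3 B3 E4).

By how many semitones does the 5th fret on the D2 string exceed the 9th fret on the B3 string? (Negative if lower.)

-25 semitones

D2 at fret 5 → G2 (MIDI 43); B3 at fret 9 → G#4 (MIDI 68).
43 − 68 = -25, so the two pitches are 25 semitones apart.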